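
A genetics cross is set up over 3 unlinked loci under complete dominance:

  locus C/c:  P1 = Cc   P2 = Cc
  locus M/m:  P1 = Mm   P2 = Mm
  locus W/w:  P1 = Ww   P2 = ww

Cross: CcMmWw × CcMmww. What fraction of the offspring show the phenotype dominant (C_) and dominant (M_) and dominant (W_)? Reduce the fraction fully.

CcMmWw gametes: CMW×1, CMw×1, CmW×1, Cmw×1, cMW×1, cMw×1, cmW×1, cmw×1
CcMmww gametes: CMw×2, Cmw×2, cMw×2, cmw×2
CcMmWw×CcMmww grid (8·8=64): CCMMWw=2 CCMMww=2 CCMmWw=4 CCMmww=4 CCmmWw=2 CCmmww=2 CcMMWw=4 CcMMww=4 CcMmWw=8 CcMmww=8 CcmmWw=4 Ccmmww=4 ccMMWw=2 ccMMww=2 ccMmWw=4 ccMmww=4 ccmmWw=2 ccmmww=2
C_ M_ W_ hits 18/64; gcd=2; 18÷2/64÷2 = 9/32

P(C_ M_ W_) = 9/32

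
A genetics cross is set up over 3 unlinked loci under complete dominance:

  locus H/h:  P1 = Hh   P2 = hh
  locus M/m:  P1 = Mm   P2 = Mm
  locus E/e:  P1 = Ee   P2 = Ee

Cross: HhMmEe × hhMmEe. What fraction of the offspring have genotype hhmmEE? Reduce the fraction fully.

HhMmEe gametes: HME×1, HMe×1, HmE×1, Hme×1, hME×1, hMe×1, hmE×1, hme×1
hhMmEe gametes: hME×2, hMe×2, hmE×2, hme×2
HhMmEe×hhMmEe grid (8·8=64): HhMMEE=2 HhMMEe=4 HhMMee=2 HhMmEE=4 HhMmEe=8 HhMmee=4 HhmmEE=2 HhmmEe=4 Hhmmee=2 hhMMEE=2 hhMMEe=4 hhMMee=2 hhMmEE=4 hhMmEe=8 hhMmee=4 hhmmEE=2 hhmmEe=4 hhmmee=2
hhmmEE hits 2/64; gcd=2; 2÷2/64÷2 = 1/32

P(hhmmEE) = 1/32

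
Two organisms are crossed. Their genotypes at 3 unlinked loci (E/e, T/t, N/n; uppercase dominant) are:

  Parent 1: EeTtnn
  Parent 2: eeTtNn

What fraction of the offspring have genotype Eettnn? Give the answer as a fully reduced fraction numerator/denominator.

EeTtnn gametes: ETn×2, Etn×2, eTn×2, etn×2
eeTtNn gametes: eTN×2, eTn×2, etN×2, etn×2
EeTtnn×eeTtNn grid (8·8=64): EeTTNn=4 EeTTnn=4 EeTtNn=8 EeTtnn=8 EettNn=4 Eettnn=4 eeTTNn=4 eeTTnn=4 eeTtNn=8 eeTtnn=8 eettNn=4 eettnn=4
Eettnn hits 4/64; gcd=4; 4÷4/64÷4 = 1/16

P(Eettnn) = 1/16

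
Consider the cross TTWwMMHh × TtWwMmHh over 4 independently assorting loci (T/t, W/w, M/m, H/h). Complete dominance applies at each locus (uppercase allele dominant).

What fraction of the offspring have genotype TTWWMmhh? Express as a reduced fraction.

TTWwMMHh gametes: TWMH×4, TWMh×4, TwMH×4, TwMh×4
TtWwMmHh gametes: TWMH×1, TWMh×1, TWmH×1, TWmh×1, TwMH×1, TwMh×1, TwmH×1, Twmh×1, tWMH×1, tWMh×1, tWmH×1, tWmh×1, twMH×1, twMh×1, twmH×1, twmh×1
TTWwMMHh×TtWwMmHh grid (16·16=256): TTWWMMHH=4 TTWWMMHh=8 TTWWMMhh=4 TTWWMmHH=4 TTWWMmHh=8 TTWWMmhh=4 TTWwMMHH=8 TTWwMMHh=16 TTWwMMhh=8 TTWwMmHH=8 TTWwMmHh=16 TTWwMmhh=8 TTwwMMHH=4 TTwwMMHh=8 TTwwMMhh=4 TTwwMmHH=4 TTwwMmHh=8 TTwwMmhh=4 TtWWMMHH=4 TtWWMMHh=8 TtWWMMhh=4 TtWWMmHH=4 TtWWMmHh=8 TtWWMmhh=4 TtWwMMHH=8 TtWwMMHh=16 TtWwMMhh=8 TtWwMmHH=8 TtWwMmHh=16 TtWwMmhh=8 TtwwMMHH=4 TtwwMMHh=8 TtwwMMhh=4 TtwwMmHH=4 TtwwMmHh=8 TtwwMmhh=4
TTWWMmhh hits 4/256; gcd=4; 4÷4/256÷4 = 1/64

P(TTWWMmhh) = 1/64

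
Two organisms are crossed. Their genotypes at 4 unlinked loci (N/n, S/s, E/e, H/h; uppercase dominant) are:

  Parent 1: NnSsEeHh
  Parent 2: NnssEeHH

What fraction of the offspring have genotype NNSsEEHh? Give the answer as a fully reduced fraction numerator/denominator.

NnSsEeHh gametes: NSEH×1, NSEh×1, NSeH×1, NSeh×1, NsEH×1, NsEh×1, NseH×1, Nseh×1, nSEH×1, nSEh×1, nSeH×1, nSeh×1, nsEH×1, nsEh×1, nseH×1, nseh×1
NnssEeHH gametes: NsEH×4, NseH×4, nsEH×4, nseH×4
NnSsEeHh×NnssEeHH grid (16·16=256): NNSsEEHH=4 NNSsEEHh=4 NNSsEeHH=8 NNSsEeHh=8 NNSseeHH=4 NNSseeHh=4 NNssEEHH=4 NNssEEHh=4 NNssEeHH=8 NNssEeHh=8 NNsseeHH=4 NNsseeHh=4 NnSsEEHH=8 NnSsEEHh=8 NnSsEeHH=16 NnSsEeHh=16 NnSseeHH=8 NnSseeHh=8 NnssEEHH=8 NnssEEHh=8 NnssEeHH=16 NnssEeHh=16 NnsseeHH=8 NnsseeHh=8 nnSsEEHH=4 nnSsEEHh=4 nnSsEeHH=8 nnSsEeHh=8 nnSseeHH=4 nnSseeHh=4 nnssEEHH=4 nnssEEHh=4 nnssEeHH=8 nnssEeHh=8 nnsseeHH=4 nnsseeHh=4
NNSsEEHh hits 4/256; gcd=4; 4÷4/256÷4 = 1/64

P(NNSsEEHh) = 1/64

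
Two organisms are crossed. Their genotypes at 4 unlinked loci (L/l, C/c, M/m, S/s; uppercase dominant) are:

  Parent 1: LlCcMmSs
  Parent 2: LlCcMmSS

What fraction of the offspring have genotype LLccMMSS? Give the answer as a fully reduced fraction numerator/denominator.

P(LLccMMSS) = 1/128

LlCcMmSs gametes: LCMS×1, LCMs×1, LCmS×1, LCms×1, LcMS×1, LcMs×1, LcmS×1, Lcms×1, lCMS×1, lCMs×1, lCmS×1, lCms×1, lcMS×1, lcMs×1, lcmS×1, lcms×1
LlCcMmSS gametes: LCMS×2, LCmS×2, LcMS×2, LcmS×2, lCMS×2, lCmS×2, lcMS×2, lcmS×2
LlCcMmSs×LlCcMmSS grid (16·16=256): LLCCMMSS=2 LLCCMMSs=2 LLCCMmSS=4 LLCCMmSs=4 LLCCmmSS=2 LLCCmmSs=2 LLCcMMSS=4 LLCcMMSs=4 LLCcMmSS=8 LLCcMmSs=8 LLCcmmSS=4 LLCcmmSs=4 LLccMMSS=2 LLccMMSs=2 LLccMmSS=4 LLccMmSs=4 LLccmmSS=2 LLccmmSs=2 LlCCMMSS=4 LlCCMMSs=4 LlCCMmSS=8 LlCCMmSs=8 LlCCmmSS=4 LlCCmmSs=4 LlCcMMSS=8 LlCcMMSs=8 LlCcMmSS=16 LlCcMmSs=16 LlCcmmSS=8 LlCcmmSs=8 LlccMMSS=4 LlccMMSs=4 LlccMmSS=8 LlccMmSs=8 LlccmmSS=4 LlccmmSs=4 llCCMMSS=2 llCCMMSs=2 llCCMmSS=4 llCCMmSs=4 llCCmmSS=2 llCCmmSs=2 llCcMMSS=4 llCcMMSs=4 llCcMmSS=8 llCcMmSs=8 llCcmmSS=4 llCcmmSs=4 llccMMSS=2 llccMMSs=2 llccMmSS=4 llccMmSs=4 llccmmSS=2 llccmmSs=2
LLccMMSS hits 2/256; gcd=2; 2÷2/256÷2 = 1/128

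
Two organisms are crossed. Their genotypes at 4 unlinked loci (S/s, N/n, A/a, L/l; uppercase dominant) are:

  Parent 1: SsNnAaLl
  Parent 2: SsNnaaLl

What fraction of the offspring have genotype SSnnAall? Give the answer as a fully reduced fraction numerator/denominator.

SsNnAaLl gametes: SNAL×1, SNAl×1, SNaL×1, SNal×1, SnAL×1, SnAl×1, SnaL×1, Snal×1, sNAL×1, sNAl×1, sNaL×1, sNal×1, snAL×1, snAl×1, snaL×1, snal×1
SsNnaaLl gametes: SNaL×2, SNal×2, SnaL×2, Snal×2, sNaL×2, sNal×2, snaL×2, snal×2
SsNnAaLl×SsNnaaLl grid (16·16=256): SSNNAaLL=2 SSNNAaLl=4 SSNNAall=2 SSNNaaLL=2 SSNNaaLl=4 SSNNaall=2 SSNnAaLL=4 SSNnAaLl=8 SSNnAall=4 SSNnaaLL=4 SSNnaaLl=8 SSNnaall=4 SSnnAaLL=2 SSnnAaLl=4 SSnnAall=2 SSnnaaLL=2 SSnnaaLl=4 SSnnaall=2 SsNNAaLL=4 SsNNAaLl=8 SsNNAall=4 SsNNaaLL=4 SsNNaaLl=8 SsNNaall=4 SsNnAaLL=8 SsNnAaLl=16 SsNnAall=8 SsNnaaLL=8 SsNnaaLl=16 SsNnaall=8 SsnnAaLL=4 SsnnAaLl=8 SsnnAall=4 SsnnaaLL=4 SsnnaaLl=8 Ssnnaall=4 ssNNAaLL=2 ssNNAaLl=4 ssNNAall=2 ssNNaaLL=2 ssNNaaLl=4 ssNNaall=2 ssNnAaLL=4 ssNnAaLl=8 ssNnAall=4 ssNnaaLL=4 ssNnaaLl=8 ssNnaall=4 ssnnAaLL=2 ssnnAaLl=4 ssnnAall=2 ssnnaaLL=2 ssnnaaLl=4 ssnnaall=2
SSnnAall hits 2/256; gcd=2; 2÷2/256÷2 = 1/128

P(SSnnAall) = 1/128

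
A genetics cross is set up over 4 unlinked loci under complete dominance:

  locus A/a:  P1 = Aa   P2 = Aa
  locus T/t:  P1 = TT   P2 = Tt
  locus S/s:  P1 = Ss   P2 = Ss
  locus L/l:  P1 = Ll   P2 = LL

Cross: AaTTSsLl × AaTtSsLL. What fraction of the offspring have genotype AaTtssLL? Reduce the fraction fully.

AaTTSsLl gametes: ATSL×2, ATSl×2, ATsL×2, ATsl×2, aTSL×2, aTSl×2, aTsL×2, aTsl×2
AaTtSsLL gametes: ATSL×2, ATsL×2, AtSL×2, AtsL×2, aTSL×2, aTsL×2, atSL×2, atsL×2
AaTTSsLl×AaTtSsLL grid (16·16=256): AATTSSLL=4 AATTSSLl=4 AATTSsLL=8 AATTSsLl=8 AATTssLL=4 AATTssLl=4 AATtSSLL=4 AATtSSLl=4 AATtSsLL=8 AATtSsLl=8 AATtssLL=4 AATtssLl=4 AaTTSSLL=8 AaTTSSLl=8 AaTTSsLL=16 AaTTSsLl=16 AaTTssLL=8 AaTTssLl=8 AaTtSSLL=8 AaTtSSLl=8 AaTtSsLL=16 AaTtSsLl=16 AaTtssLL=8 AaTtssLl=8 aaTTSSLL=4 aaTTSSLl=4 aaTTSsLL=8 aaTTSsLl=8 aaTTssLL=4 aaTTssLl=4 aaTtSSLL=4 aaTtSSLl=4 aaTtSsLL=8 aaTtSsLl=8 aaTtssLL=4 aaTtssLl=4
AaTtssLL hits 8/256; gcd=8; 8÷8/256÷8 = 1/32

P(AaTtssLL) = 1/32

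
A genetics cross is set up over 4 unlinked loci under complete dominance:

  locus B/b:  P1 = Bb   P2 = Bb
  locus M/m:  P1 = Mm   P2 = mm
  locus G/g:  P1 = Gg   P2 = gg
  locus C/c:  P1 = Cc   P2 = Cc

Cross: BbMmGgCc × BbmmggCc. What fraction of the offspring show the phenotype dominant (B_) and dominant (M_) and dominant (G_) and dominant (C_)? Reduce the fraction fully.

BbMmGgCc gametes: BMGC×1, BMGc×1, BMgC×1, BMgc×1, BmGC×1, BmGc×1, BmgC×1, Bmgc×1, bMGC×1, bMGc×1, bMgC×1, bMgc×1, bmGC×1, bmGc×1, bmgC×1, bmgc×1
BbmmggCc gametes: BmgC×4, Bmgc×4, bmgC×4, bmgc×4
BbMmGgCc×BbmmggCc grid (16·16=256): BBMmGgCC=4 BBMmGgCc=8 BBMmGgcc=4 BBMmggCC=4 BBMmggCc=8 BBMmggcc=4 BBmmGgCC=4 BBmmGgCc=8 BBmmGgcc=4 BBmmggCC=4 BBmmggCc=8 BBmmggcc=4 BbMmGgCC=8 BbMmGgCc=16 BbMmGgcc=8 BbMmggCC=8 BbMmggCc=16 BbMmggcc=8 BbmmGgCC=8 BbmmGgCc=16 BbmmGgcc=8 BbmmggCC=8 BbmmggCc=16 Bbmmggcc=8 bbMmGgCC=4 bbMmGgCc=8 bbMmGgcc=4 bbMmggCC=4 bbMmggCc=8 bbMmggcc=4 bbmmGgCC=4 bbmmGgCc=8 bbmmGgcc=4 bbmmggCC=4 bbmmggCc=8 bbmmggcc=4
B_ M_ G_ C_ hits 36/256; gcd=4; 36÷4/256÷4 = 9/64

P(B_ M_ G_ C_) = 9/64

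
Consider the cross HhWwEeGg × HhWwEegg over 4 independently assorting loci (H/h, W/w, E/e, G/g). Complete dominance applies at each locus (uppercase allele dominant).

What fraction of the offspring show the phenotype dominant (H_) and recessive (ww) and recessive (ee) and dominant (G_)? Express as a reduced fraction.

HhWwEeGg gametes: HWEG×1, HWEg×1, HWeG×1, HWeg×1, HwEG×1, HwEg×1, HweG×1, Hweg×1, hWEG×1, hWEg×1, hWeG×1, hWeg×1, hwEG×1, hwEg×1, hweG×1, hweg×1
HhWwEegg gametes: HWEg×2, HWeg×2, HwEg×2, Hweg×2, hWEg×2, hWeg×2, hwEg×2, hweg×2
HhWwEeGg×HhWwEegg grid (16·16=256): HHWWEEGg=2 HHWWEEgg=2 HHWWEeGg=4 HHWWEegg=4 HHWWeeGg=2 HHWWeegg=2 HHWwEEGg=4 HHWwEEgg=4 HHWwEeGg=8 HHWwEegg=8 HHWweeGg=4 HHWweegg=4 HHwwEEGg=2 HHwwEEgg=2 HHwwEeGg=4 HHwwEegg=4 HHwweeGg=2 HHwweegg=2 HhWWEEGg=4 HhWWEEgg=4 HhWWEeGg=8 HhWWEegg=8 HhWWeeGg=4 HhWWeegg=4 HhWwEEGg=8 HhWwEEgg=8 HhWwEeGg=16 HhWwEegg=16 HhWweeGg=8 HhWweegg=8 HhwwEEGg=4 HhwwEEgg=4 HhwwEeGg=8 HhwwEegg=8 HhwweeGg=4 Hhwweegg=4 hhWWEEGg=2 hhWWEEgg=2 hhWWEeGg=4 hhWWEegg=4 hhWWeeGg=2 hhWWeegg=2 hhWwEEGg=4 hhWwEEgg=4 hhWwEeGg=8 hhWwEegg=8 hhWweeGg=4 hhWweegg=4 hhwwEEGg=2 hhwwEEgg=2 hhwwEeGg=4 hhwwEegg=4 hhwweeGg=2 hhwweegg=2
H_ ww ee G_ hits 6/256; gcd=2; 6÷2/256÷2 = 3/128

P(H_ ww ee G_) = 3/128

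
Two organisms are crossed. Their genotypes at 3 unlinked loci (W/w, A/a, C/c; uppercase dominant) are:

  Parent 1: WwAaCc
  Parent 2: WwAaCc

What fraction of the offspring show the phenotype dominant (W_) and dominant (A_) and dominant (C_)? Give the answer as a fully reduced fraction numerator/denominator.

WwAaCc gametes: WAC×1, WAc×1, WaC×1, Wac×1, wAC×1, wAc×1, waC×1, wac×1
WwAaCc gametes: WAC×1, WAc×1, WaC×1, Wac×1, wAC×1, wAc×1, waC×1, wac×1
WwAaCc×WwAaCc grid (8·8=64): WWAACC=1 WWAACc=2 WWAAcc=1 WWAaCC=2 WWAaCc=4 WWAacc=2 WWaaCC=1 WWaaCc=2 WWaacc=1 WwAACC=2 WwAACc=4 WwAAcc=2 WwAaCC=4 WwAaCc=8 WwAacc=4 WwaaCC=2 WwaaCc=4 Wwaacc=2 wwAACC=1 wwAACc=2 wwAAcc=1 wwAaCC=2 wwAaCc=4 wwAacc=2 wwaaCC=1 wwaaCc=2 wwaacc=1
W_ A_ C_ hits 27/64; gcd=1; 27÷1/64÷1 = 27/64

P(W_ A_ C_) = 27/64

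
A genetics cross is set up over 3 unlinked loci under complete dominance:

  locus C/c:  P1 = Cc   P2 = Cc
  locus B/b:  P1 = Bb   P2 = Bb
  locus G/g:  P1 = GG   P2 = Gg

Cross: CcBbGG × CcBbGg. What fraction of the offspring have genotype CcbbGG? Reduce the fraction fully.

CcBbGG gametes: CBG×2, CbG×2, cBG×2, cbG×2
CcBbGg gametes: CBG×1, CBg×1, CbG×1, Cbg×1, cBG×1, cBg×1, cbG×1, cbg×1
CcBbGG×CcBbGg grid (8·8=64): CCBBGG=2 CCBBGg=2 CCBbGG=4 CCBbGg=4 CCbbGG=2 CCbbGg=2 CcBBGG=4 CcBBGg=4 CcBbGG=8 CcBbGg=8 CcbbGG=4 CcbbGg=4 ccBBGG=2 ccBBGg=2 ccBbGG=4 ccBbGg=4 ccbbGG=2 ccbbGg=2
CcbbGG hits 4/64; gcd=4; 4÷4/64÷4 = 1/16

P(CcbbGG) = 1/16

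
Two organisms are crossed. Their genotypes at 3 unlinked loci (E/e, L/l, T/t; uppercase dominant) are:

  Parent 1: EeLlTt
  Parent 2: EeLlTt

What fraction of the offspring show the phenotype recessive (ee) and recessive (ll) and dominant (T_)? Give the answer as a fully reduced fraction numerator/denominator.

P(ee ll T_) = 3/64

EeLlTt gametes: ELT×1, ELt×1, ElT×1, Elt×1, eLT×1, eLt×1, elT×1, elt×1
EeLlTt gametes: ELT×1, ELt×1, ElT×1, Elt×1, eLT×1, eLt×1, elT×1, elt×1
EeLlTt×EeLlTt grid (8·8=64): EELLTT=1 EELLTt=2 EELLtt=1 EELlTT=2 EELlTt=4 EELltt=2 EEllTT=1 EEllTt=2 EElltt=1 EeLLTT=2 EeLLTt=4 EeLLtt=2 EeLlTT=4 EeLlTt=8 EeLltt=4 EellTT=2 EellTt=4 Eelltt=2 eeLLTT=1 eeLLTt=2 eeLLtt=1 eeLlTT=2 eeLlTt=4 eeLltt=2 eellTT=1 eellTt=2 eelltt=1
ee ll T_ hits 3/64; gcd=1; 3÷1/64÷1 = 3/64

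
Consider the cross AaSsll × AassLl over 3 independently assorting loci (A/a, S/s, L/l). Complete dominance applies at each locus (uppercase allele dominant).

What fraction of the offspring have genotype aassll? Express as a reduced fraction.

AaSsll gametes: ASl×2, Asl×2, aSl×2, asl×2
AassLl gametes: AsL×2, Asl×2, asL×2, asl×2
AaSsll×AassLl grid (8·8=64): AASsLl=4 AASsll=4 AAssLl=4 AAssll=4 AaSsLl=8 AaSsll=8 AassLl=8 Aassll=8 aaSsLl=4 aaSsll=4 aassLl=4 aassll=4
aassll hits 4/64; gcd=4; 4÷4/64÷4 = 1/16

P(aassll) = 1/16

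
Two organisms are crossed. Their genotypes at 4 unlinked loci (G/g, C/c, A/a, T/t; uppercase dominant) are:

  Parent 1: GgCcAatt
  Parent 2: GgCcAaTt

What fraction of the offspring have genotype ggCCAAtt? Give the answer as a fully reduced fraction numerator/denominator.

P(ggCCAAtt) = 1/128

GgCcAatt gametes: GCAt×2, GCat×2, GcAt×2, Gcat×2, gCAt×2, gCat×2, gcAt×2, gcat×2
GgCcAaTt gametes: GCAT×1, GCAt×1, GCaT×1, GCat×1, GcAT×1, GcAt×1, GcaT×1, Gcat×1, gCAT×1, gCAt×1, gCaT×1, gCat×1, gcAT×1, gcAt×1, gcaT×1, gcat×1
GgCcAatt×GgCcAaTt grid (16·16=256): GGCCAATt=2 GGCCAAtt=2 GGCCAaTt=4 GGCCAatt=4 GGCCaaTt=2 GGCCaatt=2 GGCcAATt=4 GGCcAAtt=4 GGCcAaTt=8 GGCcAatt=8 GGCcaaTt=4 GGCcaatt=4 GGccAATt=2 GGccAAtt=2 GGccAaTt=4 GGccAatt=4 GGccaaTt=2 GGccaatt=2 GgCCAATt=4 GgCCAAtt=4 GgCCAaTt=8 GgCCAatt=8 GgCCaaTt=4 GgCCaatt=4 GgCcAATt=8 GgCcAAtt=8 GgCcAaTt=16 GgCcAatt=16 GgCcaaTt=8 GgCcaatt=8 GgccAATt=4 GgccAAtt=4 GgccAaTt=8 GgccAatt=8 GgccaaTt=4 Ggccaatt=4 ggCCAATt=2 ggCCAAtt=2 ggCCAaTt=4 ggCCAatt=4 ggCCaaTt=2 ggCCaatt=2 ggCcAATt=4 ggCcAAtt=4 ggCcAaTt=8 ggCcAatt=8 ggCcaaTt=4 ggCcaatt=4 ggccAATt=2 ggccAAtt=2 ggccAaTt=4 ggccAatt=4 ggccaaTt=2 ggccaatt=2
ggCCAAtt hits 2/256; gcd=2; 2÷2/256÷2 = 1/128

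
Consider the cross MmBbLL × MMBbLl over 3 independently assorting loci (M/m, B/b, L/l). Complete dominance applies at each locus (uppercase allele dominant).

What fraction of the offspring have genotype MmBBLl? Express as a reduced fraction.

P(MmBBLl) = 1/16

MmBbLL gametes: MBL×2, MbL×2, mBL×2, mbL×2
MMBbLl gametes: MBL×2, MBl×2, MbL×2, Mbl×2
MmBbLL×MMBbLl grid (8·8=64): MMBBLL=4 MMBBLl=4 MMBbLL=8 MMBbLl=8 MMbbLL=4 MMbbLl=4 MmBBLL=4 MmBBLl=4 MmBbLL=8 MmBbLl=8 MmbbLL=4 MmbbLl=4
MmBBLl hits 4/64; gcd=4; 4÷4/64÷4 = 1/16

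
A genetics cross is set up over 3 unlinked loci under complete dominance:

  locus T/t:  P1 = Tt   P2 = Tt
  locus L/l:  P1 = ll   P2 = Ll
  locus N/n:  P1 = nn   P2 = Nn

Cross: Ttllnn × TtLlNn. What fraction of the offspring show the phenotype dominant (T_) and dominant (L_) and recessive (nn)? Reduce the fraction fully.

Ttllnn gametes: Tln×4, tln×4
TtLlNn gametes: TLN×1, TLn×1, TlN×1, Tln×1, tLN×1, tLn×1, tlN×1, tln×1
Ttllnn×TtLlNn grid (8·8=64): TTLlNn=4 TTLlnn=4 TTllNn=4 TTllnn=4 TtLlNn=8 TtLlnn=8 TtllNn=8 Ttllnn=8 ttLlNn=4 ttLlnn=4 ttllNn=4 ttllnn=4
T_ L_ nn hits 12/64; gcd=4; 12÷4/64÷4 = 3/16

P(T_ L_ nn) = 3/16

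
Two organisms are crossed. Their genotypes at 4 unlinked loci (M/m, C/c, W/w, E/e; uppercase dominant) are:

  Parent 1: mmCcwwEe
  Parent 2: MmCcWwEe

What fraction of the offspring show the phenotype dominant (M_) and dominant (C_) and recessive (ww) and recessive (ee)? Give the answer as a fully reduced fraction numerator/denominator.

mmCcwwEe gametes: mCwE×4, mCwe×4, mcwE×4, mcwe×4
MmCcWwEe gametes: MCWE×1, MCWe×1, MCwE×1, MCwe×1, McWE×1, McWe×1, McwE×1, Mcwe×1, mCWE×1, mCWe×1, mCwE×1, mCwe×1, mcWE×1, mcWe×1, mcwE×1, mcwe×1
mmCcwwEe×MmCcWwEe grid (16·16=256): MmCCWwEE=4 MmCCWwEe=8 MmCCWwee=4 MmCCwwEE=4 MmCCwwEe=8 MmCCwwee=4 MmCcWwEE=8 MmCcWwEe=16 MmCcWwee=8 MmCcwwEE=8 MmCcwwEe=16 MmCcwwee=8 MmccWwEE=4 MmccWwEe=8 MmccWwee=4 MmccwwEE=4 MmccwwEe=8 Mmccwwee=4 mmCCWwEE=4 mmCCWwEe=8 mmCCWwee=4 mmCCwwEE=4 mmCCwwEe=8 mmCCwwee=4 mmCcWwEE=8 mmCcWwEe=16 mmCcWwee=8 mmCcwwEE=8 mmCcwwEe=16 mmCcwwee=8 mmccWwEE=4 mmccWwEe=8 mmccWwee=4 mmccwwEE=4 mmccwwEe=8 mmccwwee=4
M_ C_ ww ee hits 12/256; gcd=4; 12÷4/256÷4 = 3/64

P(M_ C_ ww ee) = 3/64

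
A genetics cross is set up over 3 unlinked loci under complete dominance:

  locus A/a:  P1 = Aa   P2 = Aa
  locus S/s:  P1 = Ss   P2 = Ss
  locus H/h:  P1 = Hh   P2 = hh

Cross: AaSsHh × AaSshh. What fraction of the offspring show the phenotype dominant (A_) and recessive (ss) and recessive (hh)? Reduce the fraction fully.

AaSsHh gametes: ASH×1, ASh×1, AsH×1, Ash×1, aSH×1, aSh×1, asH×1, ash×1
AaSshh gametes: ASh×2, Ash×2, aSh×2, ash×2
AaSsHh×AaSshh grid (8·8=64): AASSHh=2 AASShh=2 AASsHh=4 AASshh=4 AAssHh=2 AAsshh=2 AaSSHh=4 AaSShh=4 AaSsHh=8 AaSshh=8 AassHh=4 Aasshh=4 aaSSHh=2 aaSShh=2 aaSsHh=4 aaSshh=4 aassHh=2 aasshh=2
A_ ss hh hits 6/64; gcd=2; 6÷2/64÷2 = 3/32

P(A_ ss hh) = 3/32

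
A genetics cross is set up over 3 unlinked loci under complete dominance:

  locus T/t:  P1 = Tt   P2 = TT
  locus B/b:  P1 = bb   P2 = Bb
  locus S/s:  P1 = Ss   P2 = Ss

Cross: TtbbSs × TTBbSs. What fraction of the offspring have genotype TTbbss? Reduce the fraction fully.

P(TTbbss) = 1/16

TtbbSs gametes: TbS×2, Tbs×2, tbS×2, tbs×2
TTBbSs gametes: TBS×2, TBs×2, TbS×2, Tbs×2
TtbbSs×TTBbSs grid (8·8=64): TTBbSS=4 TTBbSs=8 TTBbss=4 TTbbSS=4 TTbbSs=8 TTbbss=4 TtBbSS=4 TtBbSs=8 TtBbss=4 TtbbSS=4 TtbbSs=8 Ttbbss=4
TTbbss hits 4/64; gcd=4; 4÷4/64÷4 = 1/16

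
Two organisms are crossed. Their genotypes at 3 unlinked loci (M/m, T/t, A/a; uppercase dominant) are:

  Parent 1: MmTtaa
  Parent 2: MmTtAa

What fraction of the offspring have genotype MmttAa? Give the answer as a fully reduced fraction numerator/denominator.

P(MmttAa) = 1/16

MmTtaa gametes: MTa×2, Mta×2, mTa×2, mta×2
MmTtAa gametes: MTA×1, MTa×1, MtA×1, Mta×1, mTA×1, mTa×1, mtA×1, mta×1
MmTtaa×MmTtAa grid (8·8=64): MMTTAa=2 MMTTaa=2 MMTtAa=4 MMTtaa=4 MMttAa=2 MMttaa=2 MmTTAa=4 MmTTaa=4 MmTtAa=8 MmTtaa=8 MmttAa=4 Mmttaa=4 mmTTAa=2 mmTTaa=2 mmTtAa=4 mmTtaa=4 mmttAa=2 mmttaa=2
MmttAa hits 4/64; gcd=4; 4÷4/64÷4 = 1/16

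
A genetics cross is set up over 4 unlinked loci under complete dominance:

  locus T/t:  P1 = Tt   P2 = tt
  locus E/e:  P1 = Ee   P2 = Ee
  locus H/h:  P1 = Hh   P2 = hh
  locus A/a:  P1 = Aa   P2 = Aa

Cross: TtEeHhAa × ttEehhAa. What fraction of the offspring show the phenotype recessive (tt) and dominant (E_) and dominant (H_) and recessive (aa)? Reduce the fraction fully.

P(tt E_ H_ aa) = 3/64

TtEeHhAa gametes: TEHA×1, TEHa×1, TEhA×1, TEha×1, TeHA×1, TeHa×1, TehA×1, Teha×1, tEHA×1, tEHa×1, tEhA×1, tEha×1, teHA×1, teHa×1, tehA×1, teha×1
ttEehhAa gametes: tEhA×4, tEha×4, tehA×4, teha×4
TtEeHhAa×ttEehhAa grid (16·16=256): TtEEHhAA=4 TtEEHhAa=8 TtEEHhaa=4 TtEEhhAA=4 TtEEhhAa=8 TtEEhhaa=4 TtEeHhAA=8 TtEeHhAa=16 TtEeHhaa=8 TtEehhAA=8 TtEehhAa=16 TtEehhaa=8 TteeHhAA=4 TteeHhAa=8 TteeHhaa=4 TteehhAA=4 TteehhAa=8 Tteehhaa=4 ttEEHhAA=4 ttEEHhAa=8 ttEEHhaa=4 ttEEhhAA=4 ttEEhhAa=8 ttEEhhaa=4 ttEeHhAA=8 ttEeHhAa=16 ttEeHhaa=8 ttEehhAA=8 ttEehhAa=16 ttEehhaa=8 tteeHhAA=4 tteeHhAa=8 tteeHhaa=4 tteehhAA=4 tteehhAa=8 tteehhaa=4
tt E_ H_ aa hits 12/256; gcd=4; 12÷4/256÷4 = 3/64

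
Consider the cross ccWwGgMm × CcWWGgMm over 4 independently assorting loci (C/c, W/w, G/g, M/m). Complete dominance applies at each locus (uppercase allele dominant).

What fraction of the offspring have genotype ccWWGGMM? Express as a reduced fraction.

P(ccWWGGMM) = 1/64

ccWwGgMm gametes: cWGM×2, cWGm×2, cWgM×2, cWgm×2, cwGM×2, cwGm×2, cwgM×2, cwgm×2
CcWWGgMm gametes: CWGM×2, CWGm×2, CWgM×2, CWgm×2, cWGM×2, cWGm×2, cWgM×2, cWgm×2
ccWwGgMm×CcWWGgMm grid (16·16=256): CcWWGGMM=4 CcWWGGMm=8 CcWWGGmm=4 CcWWGgMM=8 CcWWGgMm=16 CcWWGgmm=8 CcWWggMM=4 CcWWggMm=8 CcWWggmm=4 CcWwGGMM=4 CcWwGGMm=8 CcWwGGmm=4 CcWwGgMM=8 CcWwGgMm=16 CcWwGgmm=8 CcWwggMM=4 CcWwggMm=8 CcWwggmm=4 ccWWGGMM=4 ccWWGGMm=8 ccWWGGmm=4 ccWWGgMM=8 ccWWGgMm=16 ccWWGgmm=8 ccWWggMM=4 ccWWggMm=8 ccWWggmm=4 ccWwGGMM=4 ccWwGGMm=8 ccWwGGmm=4 ccWwGgMM=8 ccWwGgMm=16 ccWwGgmm=8 ccWwggMM=4 ccWwggMm=8 ccWwggmm=4
ccWWGGMM hits 4/256; gcd=4; 4÷4/256÷4 = 1/64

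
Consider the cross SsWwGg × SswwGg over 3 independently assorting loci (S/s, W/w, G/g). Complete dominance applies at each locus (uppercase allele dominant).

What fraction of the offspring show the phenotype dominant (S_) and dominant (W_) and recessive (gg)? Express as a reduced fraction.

P(S_ W_ gg) = 3/32

SsWwGg gametes: SWG×1, SWg×1, SwG×1, Swg×1, sWG×1, sWg×1, swG×1, swg×1
SswwGg gametes: SwG×2, Swg×2, swG×2, swg×2
SsWwGg×SswwGg grid (8·8=64): SSWwGG=2 SSWwGg=4 SSWwgg=2 SSwwGG=2 SSwwGg=4 SSwwgg=2 SsWwGG=4 SsWwGg=8 SsWwgg=4 SswwGG=4 SswwGg=8 Sswwgg=4 ssWwGG=2 ssWwGg=4 ssWwgg=2 sswwGG=2 sswwGg=4 sswwgg=2
S_ W_ gg hits 6/64; gcd=2; 6÷2/64÷2 = 3/32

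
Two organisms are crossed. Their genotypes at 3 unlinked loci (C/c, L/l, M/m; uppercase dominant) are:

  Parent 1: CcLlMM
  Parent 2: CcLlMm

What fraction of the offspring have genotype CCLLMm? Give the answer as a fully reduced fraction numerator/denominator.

P(CCLLMm) = 1/32

CcLlMM gametes: CLM×2, ClM×2, cLM×2, clM×2
CcLlMm gametes: CLM×1, CLm×1, ClM×1, Clm×1, cLM×1, cLm×1, clM×1, clm×1
CcLlMM×CcLlMm grid (8·8=64): CCLLMM=2 CCLLMm=2 CCLlMM=4 CCLlMm=4 CCllMM=2 CCllMm=2 CcLLMM=4 CcLLMm=4 CcLlMM=8 CcLlMm=8 CcllMM=4 CcllMm=4 ccLLMM=2 ccLLMm=2 ccLlMM=4 ccLlMm=4 ccllMM=2 ccllMm=2
CCLLMm hits 2/64; gcd=2; 2÷2/64÷2 = 1/32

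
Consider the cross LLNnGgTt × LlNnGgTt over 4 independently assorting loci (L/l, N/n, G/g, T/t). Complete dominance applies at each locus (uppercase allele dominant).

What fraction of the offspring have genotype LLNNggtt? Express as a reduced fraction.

P(LLNNggtt) = 1/128

LLNnGgTt gametes: LNGT×2, LNGt×2, LNgT×2, LNgt×2, LnGT×2, LnGt×2, LngT×2, Lngt×2
LlNnGgTt gametes: LNGT×1, LNGt×1, LNgT×1, LNgt×1, LnGT×1, LnGt×1, LngT×1, Lngt×1, lNGT×1, lNGt×1, lNgT×1, lNgt×1, lnGT×1, lnGt×1, lngT×1, lngt×1
LLNnGgTt×LlNnGgTt grid (16·16=256): LLNNGGTT=2 LLNNGGTt=4 LLNNGGtt=2 LLNNGgTT=4 LLNNGgTt=8 LLNNGgtt=4 LLNNggTT=2 LLNNggTt=4 LLNNggtt=2 LLNnGGTT=4 LLNnGGTt=8 LLNnGGtt=4 LLNnGgTT=8 LLNnGgTt=16 LLNnGgtt=8 LLNnggTT=4 LLNnggTt=8 LLNnggtt=4 LLnnGGTT=2 LLnnGGTt=4 LLnnGGtt=2 LLnnGgTT=4 LLnnGgTt=8 LLnnGgtt=4 LLnnggTT=2 LLnnggTt=4 LLnnggtt=2 LlNNGGTT=2 LlNNGGTt=4 LlNNGGtt=2 LlNNGgTT=4 LlNNGgTt=8 LlNNGgtt=4 LlNNggTT=2 LlNNggTt=4 LlNNggtt=2 LlNnGGTT=4 LlNnGGTt=8 LlNnGGtt=4 LlNnGgTT=8 LlNnGgTt=16 LlNnGgtt=8 LlNnggTT=4 LlNnggTt=8 LlNnggtt=4 LlnnGGTT=2 LlnnGGTt=4 LlnnGGtt=2 LlnnGgTT=4 LlnnGgTt=8 LlnnGgtt=4 LlnnggTT=2 LlnnggTt=4 Llnnggtt=2
LLNNggtt hits 2/256; gcd=2; 2÷2/256÷2 = 1/128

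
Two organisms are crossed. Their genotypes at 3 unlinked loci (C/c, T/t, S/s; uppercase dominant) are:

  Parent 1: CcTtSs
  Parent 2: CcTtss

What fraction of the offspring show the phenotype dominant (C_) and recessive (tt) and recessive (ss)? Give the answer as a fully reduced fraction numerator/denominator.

CcTtSs gametes: CTS×1, CTs×1, CtS×1, Cts×1, cTS×1, cTs×1, ctS×1, cts×1
CcTtss gametes: CTs×2, Cts×2, cTs×2, cts×2
CcTtSs×CcTtss grid (8·8=64): CCTTSs=2 CCTTss=2 CCTtSs=4 CCTtss=4 CCttSs=2 CCttss=2 CcTTSs=4 CcTTss=4 CcTtSs=8 CcTtss=8 CcttSs=4 Ccttss=4 ccTTSs=2 ccTTss=2 ccTtSs=4 ccTtss=4 ccttSs=2 ccttss=2
C_ tt ss hits 6/64; gcd=2; 6÷2/64÷2 = 3/32

P(C_ tt ss) = 3/32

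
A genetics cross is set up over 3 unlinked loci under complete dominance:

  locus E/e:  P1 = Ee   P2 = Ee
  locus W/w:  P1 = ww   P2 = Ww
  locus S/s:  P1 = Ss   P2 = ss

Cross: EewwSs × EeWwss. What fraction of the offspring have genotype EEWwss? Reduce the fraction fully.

P(EEWwss) = 1/16

EewwSs gametes: EwS×2, Ews×2, ewS×2, ews×2
EeWwss gametes: EWs×2, Ews×2, eWs×2, ews×2
EewwSs×EeWwss grid (8·8=64): EEWwSs=4 EEWwss=4 EEwwSs=4 EEwwss=4 EeWwSs=8 EeWwss=8 EewwSs=8 Eewwss=8 eeWwSs=4 eeWwss=4 eewwSs=4 eewwss=4
EEWwss hits 4/64; gcd=4; 4÷4/64÷4 = 1/16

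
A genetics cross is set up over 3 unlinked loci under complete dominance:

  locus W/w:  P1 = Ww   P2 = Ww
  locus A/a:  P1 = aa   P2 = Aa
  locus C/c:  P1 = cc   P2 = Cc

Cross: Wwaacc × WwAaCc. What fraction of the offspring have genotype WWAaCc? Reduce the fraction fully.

P(WWAaCc) = 1/16

Wwaacc gametes: Wac×4, wac×4
WwAaCc gametes: WAC×1, WAc×1, WaC×1, Wac×1, wAC×1, wAc×1, waC×1, wac×1
Wwaacc×WwAaCc grid (8·8=64): WWAaCc=4 WWAacc=4 WWaaCc=4 WWaacc=4 WwAaCc=8 WwAacc=8 WwaaCc=8 Wwaacc=8 wwAaCc=4 wwAacc=4 wwaaCc=4 wwaacc=4
WWAaCc hits 4/64; gcd=4; 4÷4/64÷4 = 1/16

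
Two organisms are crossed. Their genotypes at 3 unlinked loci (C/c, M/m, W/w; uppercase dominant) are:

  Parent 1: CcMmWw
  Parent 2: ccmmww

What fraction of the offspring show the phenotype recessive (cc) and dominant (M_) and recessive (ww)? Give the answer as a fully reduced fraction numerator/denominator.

CcMmWw gametes: CMW×1, CMw×1, CmW×1, Cmw×1, cMW×1, cMw×1, cmW×1, cmw×1
ccmmww gametes: cmw×8
CcMmWw×ccmmww grid (8·8=64): CcMmWw=8 CcMmww=8 CcmmWw=8 Ccmmww=8 ccMmWw=8 ccMmww=8 ccmmWw=8 ccmmww=8
cc M_ ww hits 8/64; gcd=8; 8÷8/64÷8 = 1/8

P(cc M_ ww) = 1/8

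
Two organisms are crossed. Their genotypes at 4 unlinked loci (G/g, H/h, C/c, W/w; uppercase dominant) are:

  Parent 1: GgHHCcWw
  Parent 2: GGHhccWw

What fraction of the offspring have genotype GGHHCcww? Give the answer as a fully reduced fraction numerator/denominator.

GgHHCcWw gametes: GHCW×2, GHCw×2, GHcW×2, GHcw×2, gHCW×2, gHCw×2, gHcW×2, gHcw×2
GGHhccWw gametes: GHcW×4, GHcw×4, GhcW×4, Ghcw×4
GgHHCcWw×GGHhccWw grid (16·16=256): GGHHCcWW=8 GGHHCcWw=16 GGHHCcww=8 GGHHccWW=8 GGHHccWw=16 GGHHccww=8 GGHhCcWW=8 GGHhCcWw=16 GGHhCcww=8 GGHhccWW=8 GGHhccWw=16 GGHhccww=8 GgHHCcWW=8 GgHHCcWw=16 GgHHCcww=8 GgHHccWW=8 GgHHccWw=16 GgHHccww=8 GgHhCcWW=8 GgHhCcWw=16 GgHhCcww=8 GgHhccWW=8 GgHhccWw=16 GgHhccww=8
GGHHCcww hits 8/256; gcd=8; 8÷8/256÷8 = 1/32

P(GGHHCcww) = 1/32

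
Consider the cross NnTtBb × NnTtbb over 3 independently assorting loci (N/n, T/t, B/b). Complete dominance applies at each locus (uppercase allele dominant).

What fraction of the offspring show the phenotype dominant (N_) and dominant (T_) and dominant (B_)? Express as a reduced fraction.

P(N_ T_ B_) = 9/32

NnTtBb gametes: NTB×1, NTb×1, NtB×1, Ntb×1, nTB×1, nTb×1, ntB×1, ntb×1
NnTtbb gametes: NTb×2, Ntb×2, nTb×2, ntb×2
NnTtBb×NnTtbb grid (8·8=64): NNTTBb=2 NNTTbb=2 NNTtBb=4 NNTtbb=4 NNttBb=2 NNttbb=2 NnTTBb=4 NnTTbb=4 NnTtBb=8 NnTtbb=8 NnttBb=4 Nnttbb=4 nnTTBb=2 nnTTbb=2 nnTtBb=4 nnTtbb=4 nnttBb=2 nnttbb=2
N_ T_ B_ hits 18/64; gcd=2; 18÷2/64÷2 = 9/32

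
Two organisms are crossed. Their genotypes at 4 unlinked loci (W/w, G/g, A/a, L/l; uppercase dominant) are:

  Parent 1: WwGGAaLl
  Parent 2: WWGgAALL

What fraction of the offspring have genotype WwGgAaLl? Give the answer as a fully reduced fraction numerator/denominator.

WwGGAaLl gametes: WGAL×2, WGAl×2, WGaL×2, WGal×2, wGAL×2, wGAl×2, wGaL×2, wGal×2
WWGgAALL gametes: WGAL×8, WgAL×8
WwGGAaLl×WWGgAALL grid (16·16=256): WWGGAALL=16 WWGGAALl=16 WWGGAaLL=16 WWGGAaLl=16 WWGgAALL=16 WWGgAALl=16 WWGgAaLL=16 WWGgAaLl=16 WwGGAALL=16 WwGGAALl=16 WwGGAaLL=16 WwGGAaLl=16 WwGgAALL=16 WwGgAALl=16 WwGgAaLL=16 WwGgAaLl=16
WwGgAaLl hits 16/256; gcd=16; 16÷16/256÷16 = 1/16

P(WwGgAaLl) = 1/16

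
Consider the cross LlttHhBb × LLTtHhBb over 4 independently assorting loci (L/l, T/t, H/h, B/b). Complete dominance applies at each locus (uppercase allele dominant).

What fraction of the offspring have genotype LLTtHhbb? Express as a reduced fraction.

P(LLTtHhbb) = 1/32

LlttHhBb gametes: LtHB×2, LtHb×2, LthB×2, Lthb×2, ltHB×2, ltHb×2, lthB×2, lthb×2
LLTtHhBb gametes: LTHB×2, LTHb×2, LThB×2, LThb×2, LtHB×2, LtHb×2, LthB×2, Lthb×2
LlttHhBb×LLTtHhBb grid (16·16=256): LLTtHHBB=4 LLTtHHBb=8 LLTtHHbb=4 LLTtHhBB=8 LLTtHhBb=16 LLTtHhbb=8 LLTthhBB=4 LLTthhBb=8 LLTthhbb=4 LLttHHBB=4 LLttHHBb=8 LLttHHbb=4 LLttHhBB=8 LLttHhBb=16 LLttHhbb=8 LLtthhBB=4 LLtthhBb=8 LLtthhbb=4 LlTtHHBB=4 LlTtHHBb=8 LlTtHHbb=4 LlTtHhBB=8 LlTtHhBb=16 LlTtHhbb=8 LlTthhBB=4 LlTthhBb=8 LlTthhbb=4 LlttHHBB=4 LlttHHBb=8 LlttHHbb=4 LlttHhBB=8 LlttHhBb=16 LlttHhbb=8 LltthhBB=4 LltthhBb=8 Lltthhbb=4
LLTtHhbb hits 8/256; gcd=8; 8÷8/256÷8 = 1/32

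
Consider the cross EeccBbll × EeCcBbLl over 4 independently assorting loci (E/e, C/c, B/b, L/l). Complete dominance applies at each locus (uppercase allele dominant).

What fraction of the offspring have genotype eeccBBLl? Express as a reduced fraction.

P(eeccBBLl) = 1/64

EeccBbll gametes: EcBl×4, Ecbl×4, ecBl×4, ecbl×4
EeCcBbLl gametes: ECBL×1, ECBl×1, ECbL×1, ECbl×1, EcBL×1, EcBl×1, EcbL×1, Ecbl×1, eCBL×1, eCBl×1, eCbL×1, eCbl×1, ecBL×1, ecBl×1, ecbL×1, ecbl×1
EeccBbll×EeCcBbLl grid (16·16=256): EECcBBLl=4 EECcBBll=4 EECcBbLl=8 EECcBbll=8 EECcbbLl=4 EECcbbll=4 EEccBBLl=4 EEccBBll=4 EEccBbLl=8 EEccBbll=8 EEccbbLl=4 EEccbbll=4 EeCcBBLl=8 EeCcBBll=8 EeCcBbLl=16 EeCcBbll=16 EeCcbbLl=8 EeCcbbll=8 EeccBBLl=8 EeccBBll=8 EeccBbLl=16 EeccBbll=16 EeccbbLl=8 Eeccbbll=8 eeCcBBLl=4 eeCcBBll=4 eeCcBbLl=8 eeCcBbll=8 eeCcbbLl=4 eeCcbbll=4 eeccBBLl=4 eeccBBll=4 eeccBbLl=8 eeccBbll=8 eeccbbLl=4 eeccbbll=4
eeccBBLl hits 4/256; gcd=4; 4÷4/256÷4 = 1/64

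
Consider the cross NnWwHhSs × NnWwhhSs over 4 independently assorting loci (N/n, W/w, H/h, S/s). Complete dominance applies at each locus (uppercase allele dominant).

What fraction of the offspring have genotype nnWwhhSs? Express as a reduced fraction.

P(nnWwhhSs) = 1/32

NnWwHhSs gametes: NWHS×1, NWHs×1, NWhS×1, NWhs×1, NwHS×1, NwHs×1, NwhS×1, Nwhs×1, nWHS×1, nWHs×1, nWhS×1, nWhs×1, nwHS×1, nwHs×1, nwhS×1, nwhs×1
NnWwhhSs gametes: NWhS×2, NWhs×2, NwhS×2, Nwhs×2, nWhS×2, nWhs×2, nwhS×2, nwhs×2
NnWwHhSs×NnWwhhSs grid (16·16=256): NNWWHhSS=2 NNWWHhSs=4 NNWWHhss=2 NNWWhhSS=2 NNWWhhSs=4 NNWWhhss=2 NNWwHhSS=4 NNWwHhSs=8 NNWwHhss=4 NNWwhhSS=4 NNWwhhSs=8 NNWwhhss=4 NNwwHhSS=2 NNwwHhSs=4 NNwwHhss=2 NNwwhhSS=2 NNwwhhSs=4 NNwwhhss=2 NnWWHhSS=4 NnWWHhSs=8 NnWWHhss=4 NnWWhhSS=4 NnWWhhSs=8 NnWWhhss=4 NnWwHhSS=8 NnWwHhSs=16 NnWwHhss=8 NnWwhhSS=8 NnWwhhSs=16 NnWwhhss=8 NnwwHhSS=4 NnwwHhSs=8 NnwwHhss=4 NnwwhhSS=4 NnwwhhSs=8 Nnwwhhss=4 nnWWHhSS=2 nnWWHhSs=4 nnWWHhss=2 nnWWhhSS=2 nnWWhhSs=4 nnWWhhss=2 nnWwHhSS=4 nnWwHhSs=8 nnWwHhss=4 nnWwhhSS=4 nnWwhhSs=8 nnWwhhss=4 nnwwHhSS=2 nnwwHhSs=4 nnwwHhss=2 nnwwhhSS=2 nnwwhhSs=4 nnwwhhss=2
nnWwhhSs hits 8/256; gcd=8; 8÷8/256÷8 = 1/32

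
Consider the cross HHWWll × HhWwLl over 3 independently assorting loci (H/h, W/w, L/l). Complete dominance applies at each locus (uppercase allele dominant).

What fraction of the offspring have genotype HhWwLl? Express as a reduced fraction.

HHWWll gametes: HWl×8
HhWwLl gametes: HWL×1, HWl×1, HwL×1, Hwl×1, hWL×1, hWl×1, hwL×1, hwl×1
HHWWll×HhWwLl grid (8·8=64): HHWWLl=8 HHWWll=8 HHWwLl=8 HHWwll=8 HhWWLl=8 HhWWll=8 HhWwLl=8 HhWwll=8
HhWwLl hits 8/64; gcd=8; 8÷8/64÷8 = 1/8

P(HhWwLl) = 1/8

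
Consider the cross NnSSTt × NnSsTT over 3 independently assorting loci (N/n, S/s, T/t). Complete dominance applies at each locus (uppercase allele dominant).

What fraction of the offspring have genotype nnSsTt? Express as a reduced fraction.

NnSSTt gametes: NST×2, NSt×2, nST×2, nSt×2
NnSsTT gametes: NST×2, NsT×2, nST×2, nsT×2
NnSSTt×NnSsTT grid (8·8=64): NNSSTT=4 NNSSTt=4 NNSsTT=4 NNSsTt=4 NnSSTT=8 NnSSTt=8 NnSsTT=8 NnSsTt=8 nnSSTT=4 nnSSTt=4 nnSsTT=4 nnSsTt=4
nnSsTt hits 4/64; gcd=4; 4÷4/64÷4 = 1/16

P(nnSsTt) = 1/16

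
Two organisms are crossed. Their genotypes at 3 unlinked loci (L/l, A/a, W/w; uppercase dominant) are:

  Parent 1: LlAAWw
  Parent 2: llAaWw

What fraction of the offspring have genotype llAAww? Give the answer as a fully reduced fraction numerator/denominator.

P(llAAww) = 1/16

LlAAWw gametes: LAW×2, LAw×2, lAW×2, lAw×2
llAaWw gametes: lAW×2, lAw×2, laW×2, law×2
LlAAWw×llAaWw grid (8·8=64): LlAAWW=4 LlAAWw=8 LlAAww=4 LlAaWW=4 LlAaWw=8 LlAaww=4 llAAWW=4 llAAWw=8 llAAww=4 llAaWW=4 llAaWw=8 llAaww=4
llAAww hits 4/64; gcd=4; 4÷4/64÷4 = 1/16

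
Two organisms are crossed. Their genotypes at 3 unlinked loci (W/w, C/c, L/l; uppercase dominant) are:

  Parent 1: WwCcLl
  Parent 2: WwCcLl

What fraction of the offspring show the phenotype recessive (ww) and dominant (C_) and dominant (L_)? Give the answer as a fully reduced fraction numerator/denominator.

P(ww C_ L_) = 9/64

WwCcLl gametes: WCL×1, WCl×1, WcL×1, Wcl×1, wCL×1, wCl×1, wcL×1, wcl×1
WwCcLl gametes: WCL×1, WCl×1, WcL×1, Wcl×1, wCL×1, wCl×1, wcL×1, wcl×1
WwCcLl×WwCcLl grid (8·8=64): WWCCLL=1 WWCCLl=2 WWCCll=1 WWCcLL=2 WWCcLl=4 WWCcll=2 WWccLL=1 WWccLl=2 WWccll=1 WwCCLL=2 WwCCLl=4 WwCCll=2 WwCcLL=4 WwCcLl=8 WwCcll=4 WwccLL=2 WwccLl=4 Wwccll=2 wwCCLL=1 wwCCLl=2 wwCCll=1 wwCcLL=2 wwCcLl=4 wwCcll=2 wwccLL=1 wwccLl=2 wwccll=1
ww C_ L_ hits 9/64; gcd=1; 9÷1/64÷1 = 9/64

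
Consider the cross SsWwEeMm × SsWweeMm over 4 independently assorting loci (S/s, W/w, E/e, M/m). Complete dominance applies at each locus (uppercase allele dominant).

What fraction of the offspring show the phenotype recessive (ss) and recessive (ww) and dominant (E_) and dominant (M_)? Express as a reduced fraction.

P(ss ww E_ M_) = 3/128

SsWwEeMm gametes: SWEM×1, SWEm×1, SWeM×1, SWem×1, SwEM×1, SwEm×1, SweM×1, Swem×1, sWEM×1, sWEm×1, sWeM×1, sWem×1, swEM×1, swEm×1, sweM×1, swem×1
SsWweeMm gametes: SWeM×2, SWem×2, SweM×2, Swem×2, sWeM×2, sWem×2, sweM×2, swem×2
SsWwEeMm×SsWweeMm grid (16·16=256): SSWWEeMM=2 SSWWEeMm=4 SSWWEemm=2 SSWWeeMM=2 SSWWeeMm=4 SSWWeemm=2 SSWwEeMM=4 SSWwEeMm=8 SSWwEemm=4 SSWweeMM=4 SSWweeMm=8 SSWweemm=4 SSwwEeMM=2 SSwwEeMm=4 SSwwEemm=2 SSwweeMM=2 SSwweeMm=4 SSwweemm=2 SsWWEeMM=4 SsWWEeMm=8 SsWWEemm=4 SsWWeeMM=4 SsWWeeMm=8 SsWWeemm=4 SsWwEeMM=8 SsWwEeMm=16 SsWwEemm=8 SsWweeMM=8 SsWweeMm=16 SsWweemm=8 SswwEeMM=4 SswwEeMm=8 SswwEemm=4 SswweeMM=4 SswweeMm=8 Sswweemm=4 ssWWEeMM=2 ssWWEeMm=4 ssWWEemm=2 ssWWeeMM=2 ssWWeeMm=4 ssWWeemm=2 ssWwEeMM=4 ssWwEeMm=8 ssWwEemm=4 ssWweeMM=4 ssWweeMm=8 ssWweemm=4 sswwEeMM=2 sswwEeMm=4 sswwEemm=2 sswweeMM=2 sswweeMm=4 sswweemm=2
ss ww E_ M_ hits 6/256; gcd=2; 6÷2/256÷2 = 3/128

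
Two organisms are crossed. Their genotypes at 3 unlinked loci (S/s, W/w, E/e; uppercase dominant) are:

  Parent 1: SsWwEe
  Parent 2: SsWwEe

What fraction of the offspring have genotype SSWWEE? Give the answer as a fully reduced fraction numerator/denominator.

SsWwEe gametes: SWE×1, SWe×1, SwE×1, Swe×1, sWE×1, sWe×1, swE×1, swe×1
SsWwEe gametes: SWE×1, SWe×1, SwE×1, Swe×1, sWE×1, sWe×1, swE×1, swe×1
SsWwEe×SsWwEe grid (8·8=64): SSWWEE=1 SSWWEe=2 SSWWee=1 SSWwEE=2 SSWwEe=4 SSWwee=2 SSwwEE=1 SSwwEe=2 SSwwee=1 SsWWEE=2 SsWWEe=4 SsWWee=2 SsWwEE=4 SsWwEe=8 SsWwee=4 SswwEE=2 SswwEe=4 Sswwee=2 ssWWEE=1 ssWWEe=2 ssWWee=1 ssWwEE=2 ssWwEe=4 ssWwee=2 sswwEE=1 sswwEe=2 sswwee=1
SSWWEE hits 1/64; gcd=1; 1÷1/64÷1 = 1/64

P(SSWWEE) = 1/64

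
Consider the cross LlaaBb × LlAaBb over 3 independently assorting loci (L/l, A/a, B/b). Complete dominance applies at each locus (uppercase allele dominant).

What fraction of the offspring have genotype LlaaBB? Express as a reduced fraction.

P(LlaaBB) = 1/16

LlaaBb gametes: LaB×2, Lab×2, laB×2, lab×2
LlAaBb gametes: LAB×1, LAb×1, LaB×1, Lab×1, lAB×1, lAb×1, laB×1, lab×1
LlaaBb×LlAaBb grid (8·8=64): LLAaBB=2 LLAaBb=4 LLAabb=2 LLaaBB=2 LLaaBb=4 LLaabb=2 LlAaBB=4 LlAaBb=8 LlAabb=4 LlaaBB=4 LlaaBb=8 Llaabb=4 llAaBB=2 llAaBb=4 llAabb=2 llaaBB=2 llaaBb=4 llaabb=2
LlaaBB hits 4/64; gcd=4; 4÷4/64÷4 = 1/16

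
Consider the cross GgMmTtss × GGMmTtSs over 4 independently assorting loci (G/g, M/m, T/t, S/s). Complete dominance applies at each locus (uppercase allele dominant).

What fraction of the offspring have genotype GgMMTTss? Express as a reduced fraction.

P(GgMMTTss) = 1/64

GgMmTtss gametes: GMTs×2, GMts×2, GmTs×2, Gmts×2, gMTs×2, gMts×2, gmTs×2, gmts×2
GGMmTtSs gametes: GMTS×2, GMTs×2, GMtS×2, GMts×2, GmTS×2, GmTs×2, GmtS×2, Gmts×2
GgMmTtss×GGMmTtSs grid (16·16=256): GGMMTTSs=4 GGMMTTss=4 GGMMTtSs=8 GGMMTtss=8 GGMMttSs=4 GGMMttss=4 GGMmTTSs=8 GGMmTTss=8 GGMmTtSs=16 GGMmTtss=16 GGMmttSs=8 GGMmttss=8 GGmmTTSs=4 GGmmTTss=4 GGmmTtSs=8 GGmmTtss=8 GGmmttSs=4 GGmmttss=4 GgMMTTSs=4 GgMMTTss=4 GgMMTtSs=8 GgMMTtss=8 GgMMttSs=4 GgMMttss=4 GgMmTTSs=8 GgMmTTss=8 GgMmTtSs=16 GgMmTtss=16 GgMmttSs=8 GgMmttss=8 GgmmTTSs=4 GgmmTTss=4 GgmmTtSs=8 GgmmTtss=8 GgmmttSs=4 Ggmmttss=4
GgMMTTss hits 4/256; gcd=4; 4÷4/256÷4 = 1/64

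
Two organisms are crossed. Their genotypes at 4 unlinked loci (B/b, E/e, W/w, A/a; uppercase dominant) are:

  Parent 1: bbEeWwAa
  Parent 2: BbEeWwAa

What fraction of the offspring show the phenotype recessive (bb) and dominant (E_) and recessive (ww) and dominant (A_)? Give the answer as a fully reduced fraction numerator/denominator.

bbEeWwAa gametes: bEWA×2, bEWa×2, bEwA×2, bEwa×2, beWA×2, beWa×2, bewA×2, bewa×2
BbEeWwAa gametes: BEWA×1, BEWa×1, BEwA×1, BEwa×1, BeWA×1, BeWa×1, BewA×1, Bewa×1, bEWA×1, bEWa×1, bEwA×1, bEwa×1, beWA×1, beWa×1, bewA×1, bewa×1
bbEeWwAa×BbEeWwAa grid (16·16=256): BbEEWWAA=2 BbEEWWAa=4 BbEEWWaa=2 BbEEWwAA=4 BbEEWwAa=8 BbEEWwaa=4 BbEEwwAA=2 BbEEwwAa=4 BbEEwwaa=2 BbEeWWAA=4 BbEeWWAa=8 BbEeWWaa=4 BbEeWwAA=8 BbEeWwAa=16 BbEeWwaa=8 BbEewwAA=4 BbEewwAa=8 BbEewwaa=4 BbeeWWAA=2 BbeeWWAa=4 BbeeWWaa=2 BbeeWwAA=4 BbeeWwAa=8 BbeeWwaa=4 BbeewwAA=2 BbeewwAa=4 Bbeewwaa=2 bbEEWWAA=2 bbEEWWAa=4 bbEEWWaa=2 bbEEWwAA=4 bbEEWwAa=8 bbEEWwaa=4 bbEEwwAA=2 bbEEwwAa=4 bbEEwwaa=2 bbEeWWAA=4 bbEeWWAa=8 bbEeWWaa=4 bbEeWwAA=8 bbEeWwAa=16 bbEeWwaa=8 bbEewwAA=4 bbEewwAa=8 bbEewwaa=4 bbeeWWAA=2 bbeeWWAa=4 bbeeWWaa=2 bbeeWwAA=4 bbeeWwAa=8 bbeeWwaa=4 bbeewwAA=2 bbeewwAa=4 bbeewwaa=2
bb E_ ww A_ hits 18/256; gcd=2; 18÷2/256÷2 = 9/128

P(bb E_ ww A_) = 9/128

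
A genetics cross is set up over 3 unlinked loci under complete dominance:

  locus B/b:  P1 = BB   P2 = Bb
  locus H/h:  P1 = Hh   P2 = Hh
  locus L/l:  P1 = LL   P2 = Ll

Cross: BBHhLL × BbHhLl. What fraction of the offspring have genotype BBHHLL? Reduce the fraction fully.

P(BBHHLL) = 1/16

BBHhLL gametes: BHL×4, BhL×4
BbHhLl gametes: BHL×1, BHl×1, BhL×1, Bhl×1, bHL×1, bHl×1, bhL×1, bhl×1
BBHhLL×BbHhLl grid (8·8=64): BBHHLL=4 BBHHLl=4 BBHhLL=8 BBHhLl=8 BBhhLL=4 BBhhLl=4 BbHHLL=4 BbHHLl=4 BbHhLL=8 BbHhLl=8 BbhhLL=4 BbhhLl=4
BBHHLL hits 4/64; gcd=4; 4÷4/64÷4 = 1/16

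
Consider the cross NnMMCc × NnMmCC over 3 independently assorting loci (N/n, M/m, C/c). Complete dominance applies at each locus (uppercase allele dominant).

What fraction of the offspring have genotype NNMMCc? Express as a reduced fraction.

P(NNMMCc) = 1/16

NnMMCc gametes: NMC×2, NMc×2, nMC×2, nMc×2
NnMmCC gametes: NMC×2, NmC×2, nMC×2, nmC×2
NnMMCc×NnMmCC grid (8·8=64): NNMMCC=4 NNMMCc=4 NNMmCC=4 NNMmCc=4 NnMMCC=8 NnMMCc=8 NnMmCC=8 NnMmCc=8 nnMMCC=4 nnMMCc=4 nnMmCC=4 nnMmCc=4
NNMMCc hits 4/64; gcd=4; 4÷4/64÷4 = 1/16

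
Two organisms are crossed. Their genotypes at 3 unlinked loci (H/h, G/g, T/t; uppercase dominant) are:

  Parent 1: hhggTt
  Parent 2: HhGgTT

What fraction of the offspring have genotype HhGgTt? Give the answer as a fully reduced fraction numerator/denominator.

P(HhGgTt) = 1/8

hhggTt gametes: hgT×4, hgt×4
HhGgTT gametes: HGT×2, HgT×2, hGT×2, hgT×2
hhggTt×HhGgTT grid (8·8=64): HhGgTT=8 HhGgTt=8 HhggTT=8 HhggTt=8 hhGgTT=8 hhGgTt=8 hhggTT=8 hhggTt=8
HhGgTt hits 8/64; gcd=8; 8÷8/64÷8 = 1/8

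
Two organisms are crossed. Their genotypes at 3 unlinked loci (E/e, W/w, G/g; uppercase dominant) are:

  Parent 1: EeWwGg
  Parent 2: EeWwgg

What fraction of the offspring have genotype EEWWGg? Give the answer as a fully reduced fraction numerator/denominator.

EeWwGg gametes: EWG×1, EWg×1, EwG×1, Ewg×1, eWG×1, eWg×1, ewG×1, ewg×1
EeWwgg gametes: EWg×2, Ewg×2, eWg×2, ewg×2
EeWwGg×EeWwgg grid (8·8=64): EEWWGg=2 EEWWgg=2 EEWwGg=4 EEWwgg=4 EEwwGg=2 EEwwgg=2 EeWWGg=4 EeWWgg=4 EeWwGg=8 EeWwgg=8 EewwGg=4 Eewwgg=4 eeWWGg=2 eeWWgg=2 eeWwGg=4 eeWwgg=4 eewwGg=2 eewwgg=2
EEWWGg hits 2/64; gcd=2; 2÷2/64÷2 = 1/32

P(EEWWGg) = 1/32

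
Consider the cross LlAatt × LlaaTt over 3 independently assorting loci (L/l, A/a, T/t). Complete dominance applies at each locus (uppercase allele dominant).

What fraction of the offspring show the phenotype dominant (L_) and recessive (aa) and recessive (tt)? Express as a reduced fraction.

P(L_ aa tt) = 3/16

LlAatt gametes: LAt×2, Lat×2, lAt×2, lat×2
LlaaTt gametes: LaT×2, Lat×2, laT×2, lat×2
LlAatt×LlaaTt grid (8·8=64): LLAaTt=4 LLAatt=4 LLaaTt=4 LLaatt=4 LlAaTt=8 LlAatt=8 LlaaTt=8 Llaatt=8 llAaTt=4 llAatt=4 llaaTt=4 llaatt=4
L_ aa tt hits 12/64; gcd=4; 12÷4/64÷4 = 3/16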